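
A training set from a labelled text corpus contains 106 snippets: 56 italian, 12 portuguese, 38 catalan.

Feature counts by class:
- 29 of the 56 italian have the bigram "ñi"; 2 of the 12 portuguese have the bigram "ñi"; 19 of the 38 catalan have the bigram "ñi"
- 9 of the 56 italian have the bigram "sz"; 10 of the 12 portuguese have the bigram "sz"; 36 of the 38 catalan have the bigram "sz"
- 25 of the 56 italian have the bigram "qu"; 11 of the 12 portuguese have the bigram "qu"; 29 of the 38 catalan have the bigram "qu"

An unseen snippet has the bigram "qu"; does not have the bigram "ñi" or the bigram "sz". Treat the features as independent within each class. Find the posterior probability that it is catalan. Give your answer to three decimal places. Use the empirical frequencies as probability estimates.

italian: (56/106) × (27/56) × (47/56) × (25/56) ≈ 0.0954376
portuguese: (12/106) × (10/12) × (2/12) × (11/12) ≈ 0.014413
catalan: (38/106) × (19/38) × (2/38) × (29/38) ≈ 0.0071996
P(catalan | x) = 0.0071996 / 0.1170502 ≈ 0.062

0.062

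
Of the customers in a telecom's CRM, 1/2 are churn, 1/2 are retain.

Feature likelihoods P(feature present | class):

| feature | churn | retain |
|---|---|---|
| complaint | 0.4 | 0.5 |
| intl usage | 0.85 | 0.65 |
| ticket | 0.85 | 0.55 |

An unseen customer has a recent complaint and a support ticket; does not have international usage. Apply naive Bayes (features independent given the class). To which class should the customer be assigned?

retain

churn: 0.5 × 0.4 × (1−0.85) × 0.85 = 0.0255
retain: 0.5 × 0.5 × (1−0.65) × 0.55 = 0.048125
Highest score → retain.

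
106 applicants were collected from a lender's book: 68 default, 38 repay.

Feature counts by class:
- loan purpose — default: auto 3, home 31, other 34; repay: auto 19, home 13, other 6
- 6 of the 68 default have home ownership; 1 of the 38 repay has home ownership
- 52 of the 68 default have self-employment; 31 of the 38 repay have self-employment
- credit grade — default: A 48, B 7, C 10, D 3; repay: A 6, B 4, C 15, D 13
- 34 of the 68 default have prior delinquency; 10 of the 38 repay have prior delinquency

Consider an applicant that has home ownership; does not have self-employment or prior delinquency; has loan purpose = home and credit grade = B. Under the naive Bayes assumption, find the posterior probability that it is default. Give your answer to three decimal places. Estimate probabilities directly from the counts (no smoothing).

default: (68/106) × (31/68) × (6/68) × (16/68) × (7/68) × (34/68) ≈ 0.000312513
repay: (38/106) × (13/38) × (1/38) × (7/38) × (4/38) × (28/38) ≈ 0.0000461126
P(default | x) = 0.000312513 / 0.0003586256 ≈ 0.871

0.871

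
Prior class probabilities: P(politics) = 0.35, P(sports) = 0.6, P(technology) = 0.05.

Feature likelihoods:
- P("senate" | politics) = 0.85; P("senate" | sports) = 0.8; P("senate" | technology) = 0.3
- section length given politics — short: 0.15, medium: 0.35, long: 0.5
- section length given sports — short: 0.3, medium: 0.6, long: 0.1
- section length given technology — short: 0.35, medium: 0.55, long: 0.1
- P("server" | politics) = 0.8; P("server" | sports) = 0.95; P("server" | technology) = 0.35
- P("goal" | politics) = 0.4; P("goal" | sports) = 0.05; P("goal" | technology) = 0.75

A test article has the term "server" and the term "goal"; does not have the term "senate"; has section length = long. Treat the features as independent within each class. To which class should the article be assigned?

politics

politics: 0.35 × (1−0.85) × 0.5 × 0.8 × 0.4 = 0.0084
sports: 0.6 × (1−0.8) × 0.1 × 0.95 × 0.05 = 0.00057
technology: 0.05 × (1−0.3) × 0.1 × 0.35 × 0.75 = 0.00091875
Highest score → politics.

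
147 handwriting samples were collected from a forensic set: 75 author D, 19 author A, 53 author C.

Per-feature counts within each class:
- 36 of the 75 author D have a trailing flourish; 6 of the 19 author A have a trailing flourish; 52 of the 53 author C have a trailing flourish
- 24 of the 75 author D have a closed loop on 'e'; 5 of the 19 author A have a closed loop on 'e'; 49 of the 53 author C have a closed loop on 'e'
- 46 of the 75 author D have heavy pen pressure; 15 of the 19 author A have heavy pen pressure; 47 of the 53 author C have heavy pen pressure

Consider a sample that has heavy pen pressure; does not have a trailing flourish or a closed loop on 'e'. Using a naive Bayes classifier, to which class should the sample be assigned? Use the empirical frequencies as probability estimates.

author D: (75/147) × (39/75) × (51/75) × (46/75) ≈ 0.11065
author A: (19/147) × (13/19) × (14/19) × (15/19) ≈ 0.0514444
author C: (53/147) × (1/53) × (4/53) × (47/53) ≈ 0.000455291
Highest score → author D.

author D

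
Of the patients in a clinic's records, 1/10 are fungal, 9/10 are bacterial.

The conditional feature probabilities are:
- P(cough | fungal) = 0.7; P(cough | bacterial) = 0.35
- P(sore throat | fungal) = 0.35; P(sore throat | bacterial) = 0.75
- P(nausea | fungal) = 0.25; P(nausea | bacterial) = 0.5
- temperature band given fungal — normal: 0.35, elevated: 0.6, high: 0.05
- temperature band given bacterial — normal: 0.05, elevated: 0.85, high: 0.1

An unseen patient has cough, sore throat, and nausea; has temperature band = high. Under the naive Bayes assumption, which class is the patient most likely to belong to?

bacterial

fungal: 0.1 × 0.7 × 0.35 × 0.25 × 0.05 = 0.00030625
bacterial: 0.9 × 0.35 × 0.75 × 0.5 × 0.1 = 0.0118125
Highest score → bacterial.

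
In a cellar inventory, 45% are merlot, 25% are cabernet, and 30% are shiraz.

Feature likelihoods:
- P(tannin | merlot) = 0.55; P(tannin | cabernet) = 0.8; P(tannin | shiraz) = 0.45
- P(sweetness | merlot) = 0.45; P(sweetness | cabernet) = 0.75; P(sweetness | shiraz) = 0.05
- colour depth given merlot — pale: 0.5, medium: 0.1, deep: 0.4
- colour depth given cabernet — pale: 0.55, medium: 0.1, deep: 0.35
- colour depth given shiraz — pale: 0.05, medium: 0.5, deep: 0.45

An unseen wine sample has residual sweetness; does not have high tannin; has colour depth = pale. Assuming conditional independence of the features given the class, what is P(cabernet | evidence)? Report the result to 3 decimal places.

0.310

merlot: 0.45 × (1−0.55) × 0.45 × 0.5 = 0.0455625
cabernet: 0.25 × (1−0.8) × 0.75 × 0.55 = 0.020625
shiraz: 0.3 × (1−0.45) × 0.05 × 0.05 = 0.0004125
P(cabernet | x) = 0.020625 / 0.0666 ≈ 0.310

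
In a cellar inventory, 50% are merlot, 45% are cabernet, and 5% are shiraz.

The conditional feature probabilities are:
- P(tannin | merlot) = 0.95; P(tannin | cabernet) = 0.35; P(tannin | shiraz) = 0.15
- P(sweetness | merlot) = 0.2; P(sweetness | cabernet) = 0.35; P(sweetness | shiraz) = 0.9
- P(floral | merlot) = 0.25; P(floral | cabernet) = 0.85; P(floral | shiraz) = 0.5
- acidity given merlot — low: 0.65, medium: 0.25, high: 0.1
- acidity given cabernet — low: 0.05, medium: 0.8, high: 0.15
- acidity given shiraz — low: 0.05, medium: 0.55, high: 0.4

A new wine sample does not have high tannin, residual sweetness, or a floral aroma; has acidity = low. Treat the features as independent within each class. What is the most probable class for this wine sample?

merlot: 0.5 × (1−0.95) × (1−0.2) × (1−0.25) × 0.65 = 0.00975
cabernet: 0.45 × (1−0.35) × (1−0.35) × (1−0.85) × 0.05 = 0.0014259375
shiraz: 0.05 × (1−0.15) × (1−0.9) × (1−0.5) × 0.05 = 0.00010625
Highest score → merlot.

merlot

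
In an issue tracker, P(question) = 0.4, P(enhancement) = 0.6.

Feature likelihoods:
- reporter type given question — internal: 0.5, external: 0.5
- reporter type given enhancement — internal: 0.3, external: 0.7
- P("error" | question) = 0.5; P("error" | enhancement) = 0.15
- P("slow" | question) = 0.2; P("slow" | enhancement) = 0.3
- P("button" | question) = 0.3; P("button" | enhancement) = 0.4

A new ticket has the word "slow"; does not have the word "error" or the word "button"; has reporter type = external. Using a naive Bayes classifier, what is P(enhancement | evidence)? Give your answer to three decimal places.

0.821

question: 0.4 × 0.5 × (1−0.5) × 0.2 × (1−0.3) = 0.014
enhancement: 0.6 × 0.7 × (1−0.15) × 0.3 × (1−0.4) = 0.06426
P(enhancement | x) = 0.06426 / 0.07826 ≈ 0.821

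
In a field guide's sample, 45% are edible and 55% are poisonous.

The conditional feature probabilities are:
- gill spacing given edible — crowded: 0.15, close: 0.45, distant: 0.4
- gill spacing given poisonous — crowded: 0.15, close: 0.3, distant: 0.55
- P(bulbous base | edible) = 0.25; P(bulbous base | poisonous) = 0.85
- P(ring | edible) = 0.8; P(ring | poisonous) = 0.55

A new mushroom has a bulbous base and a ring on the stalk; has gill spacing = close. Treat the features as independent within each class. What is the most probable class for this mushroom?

poisonous

edible: 0.45 × 0.45 × 0.25 × 0.8 = 0.0405
poisonous: 0.55 × 0.3 × 0.85 × 0.55 = 0.0771375
Highest score → poisonous.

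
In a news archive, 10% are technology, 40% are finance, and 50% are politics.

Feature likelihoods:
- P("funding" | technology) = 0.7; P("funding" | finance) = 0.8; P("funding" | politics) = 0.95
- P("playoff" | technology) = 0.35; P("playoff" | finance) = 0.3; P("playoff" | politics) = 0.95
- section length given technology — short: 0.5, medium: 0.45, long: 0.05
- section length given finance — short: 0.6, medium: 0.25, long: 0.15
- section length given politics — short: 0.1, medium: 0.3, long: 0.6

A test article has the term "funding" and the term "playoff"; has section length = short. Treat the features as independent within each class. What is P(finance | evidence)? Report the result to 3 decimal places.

0.501

technology: 0.1 × 0.7 × 0.35 × 0.5 = 0.01225
finance: 0.4 × 0.8 × 0.3 × 0.6 = 0.0576
politics: 0.5 × 0.95 × 0.95 × 0.1 = 0.045125
P(finance | x) = 0.0576 / 0.114975 ≈ 0.501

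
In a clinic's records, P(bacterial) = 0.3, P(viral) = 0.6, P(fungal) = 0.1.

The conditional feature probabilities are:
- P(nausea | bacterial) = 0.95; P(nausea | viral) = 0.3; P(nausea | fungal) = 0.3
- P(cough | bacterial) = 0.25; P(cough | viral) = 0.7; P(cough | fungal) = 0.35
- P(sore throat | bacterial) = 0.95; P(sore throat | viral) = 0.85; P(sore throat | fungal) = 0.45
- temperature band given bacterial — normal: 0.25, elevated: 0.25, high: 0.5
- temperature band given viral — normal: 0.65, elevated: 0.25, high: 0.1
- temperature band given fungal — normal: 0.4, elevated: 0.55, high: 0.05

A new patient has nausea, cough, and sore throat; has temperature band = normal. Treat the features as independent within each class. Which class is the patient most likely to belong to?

bacterial: 0.3 × 0.95 × 0.25 × 0.95 × 0.25 = 0.016921875
viral: 0.6 × 0.3 × 0.7 × 0.85 × 0.65 = 0.069615
fungal: 0.1 × 0.3 × 0.35 × 0.45 × 0.4 = 0.00189
Highest score → viral.

viral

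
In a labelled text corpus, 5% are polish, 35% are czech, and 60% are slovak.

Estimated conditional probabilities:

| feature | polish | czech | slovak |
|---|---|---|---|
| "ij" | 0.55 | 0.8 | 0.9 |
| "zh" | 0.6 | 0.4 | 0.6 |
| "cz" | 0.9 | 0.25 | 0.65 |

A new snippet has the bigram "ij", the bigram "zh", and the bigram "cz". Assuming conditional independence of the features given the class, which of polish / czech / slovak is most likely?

polish: 0.05 × 0.55 × 0.6 × 0.9 = 0.01485
czech: 0.35 × 0.8 × 0.4 × 0.25 = 0.028
slovak: 0.6 × 0.9 × 0.6 × 0.65 = 0.2106
Highest score → slovak.

slovak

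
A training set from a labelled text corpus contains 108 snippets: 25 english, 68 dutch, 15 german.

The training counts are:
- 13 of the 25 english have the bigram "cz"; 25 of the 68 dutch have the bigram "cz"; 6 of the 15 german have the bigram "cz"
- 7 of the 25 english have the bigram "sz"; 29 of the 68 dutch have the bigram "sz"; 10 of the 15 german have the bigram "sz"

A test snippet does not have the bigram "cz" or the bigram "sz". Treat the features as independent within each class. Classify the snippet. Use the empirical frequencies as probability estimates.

english: (25/108) × (12/25) × (18/25) = 0.08
dutch: (68/108) × (43/68) × (39/68) ≈ 0.22835
german: (15/108) × (9/15) × (5/15) ≈ 0.0277778
Highest score → dutch.

dutch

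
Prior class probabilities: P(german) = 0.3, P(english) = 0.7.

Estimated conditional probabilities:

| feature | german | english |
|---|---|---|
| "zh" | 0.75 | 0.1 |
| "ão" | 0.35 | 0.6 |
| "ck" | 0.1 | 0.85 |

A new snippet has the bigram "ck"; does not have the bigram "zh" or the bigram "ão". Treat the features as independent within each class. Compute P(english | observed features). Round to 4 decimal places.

german: 0.3 × (1−0.75) × (1−0.35) × 0.1 = 0.004875
english: 0.7 × (1−0.1) × (1−0.6) × 0.85 = 0.2142
P(english | x) = 0.2142 / 0.219075 ≈ 0.9777

0.9777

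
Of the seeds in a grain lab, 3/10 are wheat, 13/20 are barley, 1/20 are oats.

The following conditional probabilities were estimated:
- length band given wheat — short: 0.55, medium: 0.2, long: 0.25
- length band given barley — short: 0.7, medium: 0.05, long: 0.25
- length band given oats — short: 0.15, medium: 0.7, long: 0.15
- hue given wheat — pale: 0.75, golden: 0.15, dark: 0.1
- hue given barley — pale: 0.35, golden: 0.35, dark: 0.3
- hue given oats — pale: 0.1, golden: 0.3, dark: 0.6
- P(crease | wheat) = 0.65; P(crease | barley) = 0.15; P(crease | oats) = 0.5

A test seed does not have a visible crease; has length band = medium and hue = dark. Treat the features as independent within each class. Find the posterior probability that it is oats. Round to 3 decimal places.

0.503

wheat: 0.3 × 0.2 × 0.1 × (1−0.65) = 0.0021
barley: 0.65 × 0.05 × 0.3 × (1−0.15) = 0.0082875
oats: 0.05 × 0.7 × 0.6 × (1−0.5) = 0.0105
P(oats | x) = 0.0105 / 0.0208875 ≈ 0.503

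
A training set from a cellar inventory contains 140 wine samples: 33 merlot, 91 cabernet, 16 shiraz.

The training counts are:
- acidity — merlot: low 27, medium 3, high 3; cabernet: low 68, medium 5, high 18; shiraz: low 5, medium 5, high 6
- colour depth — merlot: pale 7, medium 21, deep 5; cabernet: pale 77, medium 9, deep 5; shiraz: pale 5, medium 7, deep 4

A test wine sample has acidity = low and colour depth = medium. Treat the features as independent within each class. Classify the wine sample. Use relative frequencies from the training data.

merlot

merlot: (33/140) × (27/33) × (21/33) ≈ 0.122727
cabernet: (91/140) × (68/91) × (9/91) ≈ 0.0480377
shiraz: (16/140) × (5/16) × (7/16) = 0.015625
Highest score → merlot.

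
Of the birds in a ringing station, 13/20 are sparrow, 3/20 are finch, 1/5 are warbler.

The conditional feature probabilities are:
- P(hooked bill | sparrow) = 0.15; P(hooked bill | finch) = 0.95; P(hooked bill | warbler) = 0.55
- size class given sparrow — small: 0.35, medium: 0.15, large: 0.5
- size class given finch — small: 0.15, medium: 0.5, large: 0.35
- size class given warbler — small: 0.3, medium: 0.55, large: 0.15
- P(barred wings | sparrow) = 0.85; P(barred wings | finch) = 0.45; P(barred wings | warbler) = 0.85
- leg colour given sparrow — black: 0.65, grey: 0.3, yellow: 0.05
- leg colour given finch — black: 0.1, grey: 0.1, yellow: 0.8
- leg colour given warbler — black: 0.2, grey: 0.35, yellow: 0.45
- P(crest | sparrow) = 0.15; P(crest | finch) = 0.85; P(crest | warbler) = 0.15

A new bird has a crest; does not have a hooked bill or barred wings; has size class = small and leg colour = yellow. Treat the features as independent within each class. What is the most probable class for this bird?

finch

sparrow: 0.65 × (1−0.15) × 0.35 × (1−0.85) × 0.05 × 0.15 = 0.000217546875
finch: 0.15 × (1−0.95) × 0.15 × (1−0.45) × 0.8 × 0.85 = 0.00042075
warbler: 0.2 × (1−0.55) × 0.3 × (1−0.85) × 0.45 × 0.15 = 0.000273375
Highest score → finch.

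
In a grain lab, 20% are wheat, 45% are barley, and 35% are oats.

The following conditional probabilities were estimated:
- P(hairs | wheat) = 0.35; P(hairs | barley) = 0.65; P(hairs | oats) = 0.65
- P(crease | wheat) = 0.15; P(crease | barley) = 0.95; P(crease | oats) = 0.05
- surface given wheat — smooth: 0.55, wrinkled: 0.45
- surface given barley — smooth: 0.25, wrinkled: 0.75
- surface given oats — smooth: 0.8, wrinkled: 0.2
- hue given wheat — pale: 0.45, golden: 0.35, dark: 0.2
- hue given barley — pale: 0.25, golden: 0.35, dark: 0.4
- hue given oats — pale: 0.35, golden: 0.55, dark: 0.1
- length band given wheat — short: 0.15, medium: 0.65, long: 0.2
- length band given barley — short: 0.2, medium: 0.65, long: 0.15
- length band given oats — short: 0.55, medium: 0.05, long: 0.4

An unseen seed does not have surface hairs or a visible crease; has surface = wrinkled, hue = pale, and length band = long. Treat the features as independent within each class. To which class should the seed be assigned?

wheat: 0.2 × (1−0.35) × (1−0.15) × 0.45 × 0.45 × 0.2 = 0.00447525
barley: 0.45 × (1−0.65) × (1−0.95) × 0.75 × 0.25 × 0.15 = 0.000221484375
oats: 0.35 × (1−0.65) × (1−0.05) × 0.2 × 0.35 × 0.4 = 0.0032585
Highest score → wheat.

wheat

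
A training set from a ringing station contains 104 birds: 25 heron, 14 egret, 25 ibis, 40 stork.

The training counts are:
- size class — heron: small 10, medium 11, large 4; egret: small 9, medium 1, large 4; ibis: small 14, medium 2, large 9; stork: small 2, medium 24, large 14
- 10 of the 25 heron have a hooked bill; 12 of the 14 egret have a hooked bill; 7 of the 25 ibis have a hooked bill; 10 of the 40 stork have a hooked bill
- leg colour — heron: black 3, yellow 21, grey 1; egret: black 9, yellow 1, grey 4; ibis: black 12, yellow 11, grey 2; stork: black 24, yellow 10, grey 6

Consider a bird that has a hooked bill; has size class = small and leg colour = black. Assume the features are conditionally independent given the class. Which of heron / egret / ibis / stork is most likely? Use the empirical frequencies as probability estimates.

egret

heron: (25/104) × (10/25) × (10/25) × (3/25) ≈ 0.00461538
egret: (14/104) × (9/14) × (12/14) × (9/14) ≈ 0.0476845
ibis: (25/104) × (14/25) × (7/25) × (12/25) ≈ 0.0180923
stork: (40/104) × (2/40) × (10/40) × (24/40) ≈ 0.00288462
Highest score → egret.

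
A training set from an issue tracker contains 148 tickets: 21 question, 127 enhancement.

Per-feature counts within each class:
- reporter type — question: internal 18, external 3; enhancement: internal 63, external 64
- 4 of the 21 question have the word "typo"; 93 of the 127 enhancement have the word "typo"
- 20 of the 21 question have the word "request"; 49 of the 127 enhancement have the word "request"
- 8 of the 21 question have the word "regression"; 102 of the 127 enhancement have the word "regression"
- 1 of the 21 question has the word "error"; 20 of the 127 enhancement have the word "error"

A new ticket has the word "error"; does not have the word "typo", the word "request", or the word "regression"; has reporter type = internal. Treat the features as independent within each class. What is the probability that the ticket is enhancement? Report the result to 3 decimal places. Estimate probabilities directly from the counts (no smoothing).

0.940

question: (21/148) × (18/21) × (17/21) × (1/21) × (13/21) × (1/21) ≈ 0.000138206
enhancement: (127/148) × (63/127) × (34/127) × (78/127) × (25/127) × (20/127) ≈ 0.00216974
P(enhancement | x) = 0.00216974 / 0.002307946 ≈ 0.940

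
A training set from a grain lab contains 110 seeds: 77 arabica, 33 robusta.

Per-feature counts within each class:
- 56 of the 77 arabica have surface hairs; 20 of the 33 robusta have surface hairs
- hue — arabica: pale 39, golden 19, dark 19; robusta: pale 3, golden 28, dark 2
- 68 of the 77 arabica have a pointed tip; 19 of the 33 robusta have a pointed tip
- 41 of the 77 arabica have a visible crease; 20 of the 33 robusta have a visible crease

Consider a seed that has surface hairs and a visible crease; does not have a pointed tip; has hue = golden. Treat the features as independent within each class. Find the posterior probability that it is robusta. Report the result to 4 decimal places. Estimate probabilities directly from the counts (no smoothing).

0.8354

arabica: (77/110) × (56/77) × (19/77) × (9/77) × (41/77) ≈ 0.00781813
robusta: (33/110) × (20/33) × (28/33) × (14/33) × (20/33) ≈ 0.0396654
P(robusta | x) = 0.0396654 / 0.04748353 ≈ 0.8354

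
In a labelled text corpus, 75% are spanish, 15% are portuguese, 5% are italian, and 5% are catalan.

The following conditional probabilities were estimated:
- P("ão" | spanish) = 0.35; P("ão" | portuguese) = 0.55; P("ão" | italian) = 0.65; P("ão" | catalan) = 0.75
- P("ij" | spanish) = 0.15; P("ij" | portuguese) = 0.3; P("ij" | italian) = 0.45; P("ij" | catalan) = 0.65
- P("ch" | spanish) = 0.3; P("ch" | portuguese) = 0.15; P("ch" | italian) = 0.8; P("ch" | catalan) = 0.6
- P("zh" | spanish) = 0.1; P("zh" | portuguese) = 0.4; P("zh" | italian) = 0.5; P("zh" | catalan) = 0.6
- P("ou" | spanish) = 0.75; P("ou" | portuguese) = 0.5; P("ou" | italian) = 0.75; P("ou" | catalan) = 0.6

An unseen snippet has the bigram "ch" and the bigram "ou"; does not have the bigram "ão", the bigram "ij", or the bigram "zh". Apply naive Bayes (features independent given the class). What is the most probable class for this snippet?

spanish: 0.75 × (1−0.35) × (1−0.15) × 0.3 × (1−0.1) × 0.75 = 0.0839109375
portuguese: 0.15 × (1−0.55) × (1−0.3) × 0.15 × (1−0.4) × 0.5 = 0.00212625
italian: 0.05 × (1−0.65) × (1−0.45) × 0.8 × (1−0.5) × 0.75 = 0.0028875
catalan: 0.05 × (1−0.75) × (1−0.65) × 0.6 × (1−0.6) × 0.6 = 0.00063
Highest score → spanish.

spanish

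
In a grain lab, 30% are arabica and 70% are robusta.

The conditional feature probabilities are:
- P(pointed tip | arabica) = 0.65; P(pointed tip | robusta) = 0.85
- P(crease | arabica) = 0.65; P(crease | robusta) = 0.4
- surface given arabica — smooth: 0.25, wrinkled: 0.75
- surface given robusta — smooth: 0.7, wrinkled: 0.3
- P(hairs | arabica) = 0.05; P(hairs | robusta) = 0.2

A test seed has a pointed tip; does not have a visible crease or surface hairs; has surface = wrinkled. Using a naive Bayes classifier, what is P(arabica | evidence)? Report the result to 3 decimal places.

arabica: 0.3 × 0.65 × (1−0.65) × 0.75 × (1−0.05) = 0.048628125
robusta: 0.7 × 0.85 × (1−0.4) × 0.3 × (1−0.2) = 0.08568
P(arabica | x) = 0.048628125 / 0.134308125 ≈ 0.362

0.362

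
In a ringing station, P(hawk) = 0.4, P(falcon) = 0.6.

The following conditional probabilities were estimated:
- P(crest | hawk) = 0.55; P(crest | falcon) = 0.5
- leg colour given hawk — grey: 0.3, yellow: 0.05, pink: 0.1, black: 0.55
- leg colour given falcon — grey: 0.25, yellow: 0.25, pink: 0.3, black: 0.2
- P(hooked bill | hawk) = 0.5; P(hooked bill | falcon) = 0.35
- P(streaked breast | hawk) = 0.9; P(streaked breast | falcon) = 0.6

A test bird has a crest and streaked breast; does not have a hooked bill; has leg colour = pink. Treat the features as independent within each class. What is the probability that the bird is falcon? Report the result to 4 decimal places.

0.7800

hawk: 0.4 × 0.55 × 0.1 × (1−0.5) × 0.9 = 0.0099
falcon: 0.6 × 0.5 × 0.3 × (1−0.35) × 0.6 = 0.0351
P(falcon | x) = 0.0351 / 0.045 ≈ 0.7800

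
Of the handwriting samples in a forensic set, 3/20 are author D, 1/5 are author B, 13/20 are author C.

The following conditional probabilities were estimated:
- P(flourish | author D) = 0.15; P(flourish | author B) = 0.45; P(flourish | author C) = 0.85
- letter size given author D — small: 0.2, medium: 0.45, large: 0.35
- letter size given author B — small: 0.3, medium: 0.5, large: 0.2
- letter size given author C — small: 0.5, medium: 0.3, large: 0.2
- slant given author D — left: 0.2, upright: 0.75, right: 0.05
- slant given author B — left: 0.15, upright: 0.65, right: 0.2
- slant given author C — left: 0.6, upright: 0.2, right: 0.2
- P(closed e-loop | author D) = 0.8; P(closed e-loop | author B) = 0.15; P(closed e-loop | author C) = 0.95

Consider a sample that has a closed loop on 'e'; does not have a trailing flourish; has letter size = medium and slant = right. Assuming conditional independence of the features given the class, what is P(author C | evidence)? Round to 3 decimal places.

0.585

author D: 0.15 × (1−0.15) × 0.45 × 0.05 × 0.8 = 0.002295
author B: 0.2 × (1−0.45) × 0.5 × 0.2 × 0.15 = 0.00165
author C: 0.65 × (1−0.85) × 0.3 × 0.2 × 0.95 = 0.0055575
P(author C | x) = 0.0055575 / 0.0095025 ≈ 0.585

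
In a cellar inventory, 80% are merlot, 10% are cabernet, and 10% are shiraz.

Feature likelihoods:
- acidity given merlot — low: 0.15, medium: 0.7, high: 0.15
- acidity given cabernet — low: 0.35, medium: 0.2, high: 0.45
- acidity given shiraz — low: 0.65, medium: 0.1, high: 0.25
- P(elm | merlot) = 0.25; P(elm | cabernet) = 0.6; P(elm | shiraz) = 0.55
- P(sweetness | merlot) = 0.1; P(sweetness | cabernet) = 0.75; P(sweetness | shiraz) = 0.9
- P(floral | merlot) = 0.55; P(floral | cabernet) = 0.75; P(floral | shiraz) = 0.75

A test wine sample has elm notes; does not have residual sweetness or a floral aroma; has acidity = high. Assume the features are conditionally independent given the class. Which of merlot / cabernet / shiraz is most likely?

merlot

merlot: 0.8 × 0.15 × 0.25 × (1−0.1) × (1−0.55) = 0.01215
cabernet: 0.1 × 0.45 × 0.6 × (1−0.75) × (1−0.75) = 0.0016875
shiraz: 0.1 × 0.25 × 0.55 × (1−0.9) × (1−0.75) = 0.00034375
Highest score → merlot.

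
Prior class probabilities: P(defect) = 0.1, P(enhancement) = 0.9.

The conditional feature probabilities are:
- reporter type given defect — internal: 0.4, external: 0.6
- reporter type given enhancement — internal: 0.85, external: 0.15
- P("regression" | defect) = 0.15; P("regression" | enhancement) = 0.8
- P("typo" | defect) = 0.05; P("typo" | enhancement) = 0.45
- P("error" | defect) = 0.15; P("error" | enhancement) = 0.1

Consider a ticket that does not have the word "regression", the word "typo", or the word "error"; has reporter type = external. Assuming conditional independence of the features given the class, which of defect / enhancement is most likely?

defect

defect: 0.1 × 0.6 × (1−0.15) × (1−0.05) × (1−0.15) = 0.0411825
enhancement: 0.9 × 0.15 × (1−0.8) × (1−0.45) × (1−0.1) = 0.013365
Highest score → defect.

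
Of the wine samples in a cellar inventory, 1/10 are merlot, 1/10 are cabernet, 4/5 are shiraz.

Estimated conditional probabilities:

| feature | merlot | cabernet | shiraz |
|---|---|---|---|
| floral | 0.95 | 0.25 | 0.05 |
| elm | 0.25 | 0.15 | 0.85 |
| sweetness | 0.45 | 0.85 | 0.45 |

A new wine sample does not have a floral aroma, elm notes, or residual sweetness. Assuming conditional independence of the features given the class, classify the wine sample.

merlot: 0.1 × (1−0.95) × (1−0.25) × (1−0.45) = 0.0020625
cabernet: 0.1 × (1−0.25) × (1−0.15) × (1−0.85) = 0.0095625
shiraz: 0.8 × (1−0.05) × (1−0.85) × (1−0.45) = 0.0627
Highest score → shiraz.

shiraz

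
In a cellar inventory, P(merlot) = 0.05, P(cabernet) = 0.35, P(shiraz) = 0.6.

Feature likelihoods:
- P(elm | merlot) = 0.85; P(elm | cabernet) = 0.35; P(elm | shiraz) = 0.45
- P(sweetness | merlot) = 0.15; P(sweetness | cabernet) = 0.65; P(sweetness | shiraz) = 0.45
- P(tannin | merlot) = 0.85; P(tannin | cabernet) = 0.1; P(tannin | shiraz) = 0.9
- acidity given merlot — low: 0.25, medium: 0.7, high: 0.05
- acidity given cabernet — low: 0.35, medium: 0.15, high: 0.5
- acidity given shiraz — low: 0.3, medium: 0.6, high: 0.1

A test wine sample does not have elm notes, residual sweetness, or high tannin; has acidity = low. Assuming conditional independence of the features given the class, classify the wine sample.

merlot: 0.05 × (1−0.85) × (1−0.15) × (1−0.85) × 0.25 = 0.0002390625
cabernet: 0.35 × (1−0.35) × (1−0.65) × (1−0.1) × 0.35 = 0.025081875
shiraz: 0.6 × (1−0.45) × (1−0.45) × (1−0.9) × 0.3 = 0.005445
Highest score → cabernet.

cabernet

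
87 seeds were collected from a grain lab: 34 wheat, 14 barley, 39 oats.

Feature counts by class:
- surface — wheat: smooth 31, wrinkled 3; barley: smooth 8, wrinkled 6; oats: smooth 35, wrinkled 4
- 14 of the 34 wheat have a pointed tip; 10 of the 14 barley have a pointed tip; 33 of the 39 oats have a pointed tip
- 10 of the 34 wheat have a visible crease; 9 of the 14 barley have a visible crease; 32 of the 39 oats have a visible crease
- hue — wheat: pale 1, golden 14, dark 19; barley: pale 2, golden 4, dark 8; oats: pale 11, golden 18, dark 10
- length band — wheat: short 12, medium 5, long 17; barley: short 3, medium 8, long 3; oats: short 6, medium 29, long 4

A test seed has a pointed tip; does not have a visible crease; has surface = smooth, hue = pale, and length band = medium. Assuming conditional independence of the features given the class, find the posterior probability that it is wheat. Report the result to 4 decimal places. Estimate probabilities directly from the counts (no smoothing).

wheat: (34/87) × (31/34) × (14/34) × (24/34) × (1/34) × (5/34) ≈ 0.000447957
barley: (14/87) × (8/14) × (10/14) × (5/14) × (2/14) × (8/14) ≈ 0.00191491
oats: (39/87) × (35/39) × (33/39) × (7/39) × (11/39) × (29/39) ≈ 0.0128142
P(wheat | x) = 0.000447957 / 0.015177067 ≈ 0.0295

0.0295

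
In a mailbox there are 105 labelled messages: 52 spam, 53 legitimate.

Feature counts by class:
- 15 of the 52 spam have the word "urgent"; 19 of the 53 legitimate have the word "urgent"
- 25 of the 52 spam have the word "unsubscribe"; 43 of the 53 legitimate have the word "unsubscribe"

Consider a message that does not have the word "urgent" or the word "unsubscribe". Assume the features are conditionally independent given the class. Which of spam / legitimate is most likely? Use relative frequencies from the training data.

spam: (52/105) × (37/52) × (27/52) ≈ 0.182967
legitimate: (53/105) × (34/53) × (10/53) ≈ 0.0610961
Highest score → spam.

spam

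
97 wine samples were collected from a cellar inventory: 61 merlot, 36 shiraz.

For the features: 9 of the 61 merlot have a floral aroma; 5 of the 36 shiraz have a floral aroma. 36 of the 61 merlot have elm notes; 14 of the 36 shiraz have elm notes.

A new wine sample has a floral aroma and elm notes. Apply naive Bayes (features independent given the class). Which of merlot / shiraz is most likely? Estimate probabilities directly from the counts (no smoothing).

merlot: (61/97) × (9/61) × (36/61) ≈ 0.0547575
shiraz: (36/97) × (5/36) × (14/36) ≈ 0.0200458
Highest score → merlot.

merlot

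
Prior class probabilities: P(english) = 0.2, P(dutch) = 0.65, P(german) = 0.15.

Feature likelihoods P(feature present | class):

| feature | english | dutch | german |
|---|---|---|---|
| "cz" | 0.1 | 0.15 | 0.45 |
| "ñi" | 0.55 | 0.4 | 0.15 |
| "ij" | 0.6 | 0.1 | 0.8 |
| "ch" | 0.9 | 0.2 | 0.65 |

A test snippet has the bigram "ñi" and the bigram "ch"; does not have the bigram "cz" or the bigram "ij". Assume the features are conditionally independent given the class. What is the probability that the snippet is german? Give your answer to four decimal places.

0.0209

english: 0.2 × (1−0.1) × 0.55 × (1−0.6) × 0.9 = 0.03564
dutch: 0.65 × (1−0.15) × 0.4 × (1−0.1) × 0.2 = 0.03978
german: 0.15 × (1−0.45) × 0.15 × (1−0.8) × 0.65 = 0.00160875
P(german | x) = 0.00160875 / 0.07702875 ≈ 0.0209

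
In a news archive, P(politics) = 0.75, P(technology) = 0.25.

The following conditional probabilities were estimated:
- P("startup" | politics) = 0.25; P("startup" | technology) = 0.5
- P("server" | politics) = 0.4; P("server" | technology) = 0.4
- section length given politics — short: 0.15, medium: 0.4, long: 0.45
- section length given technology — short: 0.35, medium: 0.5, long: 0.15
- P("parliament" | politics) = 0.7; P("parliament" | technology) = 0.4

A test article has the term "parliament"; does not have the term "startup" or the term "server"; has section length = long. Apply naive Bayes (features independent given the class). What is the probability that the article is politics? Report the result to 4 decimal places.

politics: 0.75 × (1−0.25) × (1−0.4) × 0.45 × 0.7 = 0.1063125
technology: 0.25 × (1−0.5) × (1−0.4) × 0.15 × 0.4 = 0.0045
P(politics | x) = 0.1063125 / 0.1108125 ≈ 0.9594

0.9594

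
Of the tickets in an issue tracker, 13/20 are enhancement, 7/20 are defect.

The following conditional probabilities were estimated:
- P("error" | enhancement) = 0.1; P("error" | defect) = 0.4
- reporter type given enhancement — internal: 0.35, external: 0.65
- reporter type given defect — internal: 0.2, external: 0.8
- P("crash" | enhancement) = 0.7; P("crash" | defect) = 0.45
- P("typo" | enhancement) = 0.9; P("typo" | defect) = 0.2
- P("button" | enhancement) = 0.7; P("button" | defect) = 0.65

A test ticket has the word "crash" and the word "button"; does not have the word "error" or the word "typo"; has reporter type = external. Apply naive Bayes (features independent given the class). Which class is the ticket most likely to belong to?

defect

enhancement: 0.65 × (1−0.1) × 0.65 × 0.7 × (1−0.9) × 0.7 = 0.01863225
defect: 0.35 × (1−0.4) × 0.8 × 0.45 × (1−0.2) × 0.65 = 0.039312
Highest score → defect.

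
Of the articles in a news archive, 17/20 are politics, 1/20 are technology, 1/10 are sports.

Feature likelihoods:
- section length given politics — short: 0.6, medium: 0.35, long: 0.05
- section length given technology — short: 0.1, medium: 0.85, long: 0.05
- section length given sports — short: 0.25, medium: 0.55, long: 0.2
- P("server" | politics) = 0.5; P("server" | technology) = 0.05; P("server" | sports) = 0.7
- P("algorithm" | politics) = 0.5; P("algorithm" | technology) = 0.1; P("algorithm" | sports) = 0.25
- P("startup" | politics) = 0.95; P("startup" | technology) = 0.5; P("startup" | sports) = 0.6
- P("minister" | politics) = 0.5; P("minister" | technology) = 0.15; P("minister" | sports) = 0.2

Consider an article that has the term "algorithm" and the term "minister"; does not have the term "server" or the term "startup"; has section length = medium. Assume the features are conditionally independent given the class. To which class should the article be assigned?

politics

politics: 0.85 × 0.35 × (1−0.5) × 0.5 × (1−0.95) × 0.5 = 0.001859375
technology: 0.05 × 0.85 × (1−0.05) × 0.1 × (1−0.5) × 0.15 = 0.0003028125
sports: 0.1 × 0.55 × (1−0.7) × 0.25 × (1−0.6) × 0.2 = 0.00033
Highest score → politics.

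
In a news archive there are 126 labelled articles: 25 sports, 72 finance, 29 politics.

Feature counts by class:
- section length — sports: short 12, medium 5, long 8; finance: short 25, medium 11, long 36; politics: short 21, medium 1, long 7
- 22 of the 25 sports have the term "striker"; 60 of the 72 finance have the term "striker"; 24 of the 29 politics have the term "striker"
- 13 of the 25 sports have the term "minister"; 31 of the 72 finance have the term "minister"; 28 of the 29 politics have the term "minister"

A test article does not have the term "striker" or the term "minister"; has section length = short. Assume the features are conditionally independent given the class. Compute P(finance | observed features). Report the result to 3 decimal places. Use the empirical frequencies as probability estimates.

sports: (25/126) × (12/25) × (3/25) × (12/25) ≈ 0.00548571
finance: (72/126) × (25/72) × (12/72) × (41/72) ≈ 0.0188308
politics: (29/126) × (21/29) × (5/29) × (1/29) ≈ 0.000990884
P(finance | x) = 0.0188308 / 0.025307394 ≈ 0.744

0.744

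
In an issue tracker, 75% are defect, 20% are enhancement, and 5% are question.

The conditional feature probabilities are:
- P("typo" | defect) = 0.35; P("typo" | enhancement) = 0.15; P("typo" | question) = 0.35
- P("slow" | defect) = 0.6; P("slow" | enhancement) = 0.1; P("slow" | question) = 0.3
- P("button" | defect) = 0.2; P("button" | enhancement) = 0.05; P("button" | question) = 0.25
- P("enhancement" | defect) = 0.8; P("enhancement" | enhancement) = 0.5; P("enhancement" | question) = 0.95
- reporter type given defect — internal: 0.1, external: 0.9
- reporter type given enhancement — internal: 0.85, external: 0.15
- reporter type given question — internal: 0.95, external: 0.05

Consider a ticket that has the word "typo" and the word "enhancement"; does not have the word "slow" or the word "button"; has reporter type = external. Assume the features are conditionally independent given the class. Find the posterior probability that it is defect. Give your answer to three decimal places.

defect: 0.75 × 0.35 × (1−0.6) × (1−0.2) × 0.8 × 0.9 = 0.06048
enhancement: 0.2 × 0.15 × (1−0.1) × (1−0.05) × 0.5 × 0.15 = 0.00192375
question: 0.05 × 0.35 × (1−0.3) × (1−0.25) × 0.95 × 0.05 = 0.00043640625
P(defect | x) = 0.06048 / 0.06284015625 ≈ 0.962

0.962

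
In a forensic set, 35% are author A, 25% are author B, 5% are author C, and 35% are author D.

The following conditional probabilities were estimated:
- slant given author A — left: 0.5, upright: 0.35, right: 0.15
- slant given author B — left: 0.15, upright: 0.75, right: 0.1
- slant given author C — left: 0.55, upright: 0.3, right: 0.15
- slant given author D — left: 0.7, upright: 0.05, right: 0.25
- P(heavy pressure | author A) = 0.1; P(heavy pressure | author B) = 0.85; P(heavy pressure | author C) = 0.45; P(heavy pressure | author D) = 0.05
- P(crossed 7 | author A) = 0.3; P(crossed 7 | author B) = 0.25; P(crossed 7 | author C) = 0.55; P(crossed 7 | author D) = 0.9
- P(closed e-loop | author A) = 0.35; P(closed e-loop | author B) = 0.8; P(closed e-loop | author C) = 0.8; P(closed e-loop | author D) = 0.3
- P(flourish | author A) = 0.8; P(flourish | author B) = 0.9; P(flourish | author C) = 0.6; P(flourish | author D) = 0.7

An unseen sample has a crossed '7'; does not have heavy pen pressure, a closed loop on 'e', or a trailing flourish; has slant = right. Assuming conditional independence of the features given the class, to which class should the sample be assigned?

author A: 0.35 × 0.15 × (1−0.1) × 0.3 × (1−0.35) × (1−0.8) = 0.00184275
author B: 0.25 × 0.1 × (1−0.85) × 0.25 × (1−0.8) × (1−0.9) = 0.00001875
author C: 0.05 × 0.15 × (1−0.45) × 0.55 × (1−0.8) × (1−0.6) = 0.0001815
author D: 0.35 × 0.25 × (1−0.05) × 0.9 × (1−0.3) × (1−0.7) = 0.015710625
Highest score → author D.

author D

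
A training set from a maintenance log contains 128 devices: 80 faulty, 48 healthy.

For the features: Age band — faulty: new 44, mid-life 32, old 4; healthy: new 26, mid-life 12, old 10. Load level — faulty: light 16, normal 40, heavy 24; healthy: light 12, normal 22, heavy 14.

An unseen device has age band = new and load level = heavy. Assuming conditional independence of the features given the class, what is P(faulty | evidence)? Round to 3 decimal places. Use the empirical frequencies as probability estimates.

0.635

faulty: (80/128) × (44/80) × (24/80) = 0.103125
healthy: (48/128) × (26/48) × (14/48) ≈ 0.0592448
P(faulty | x) = 0.103125 / 0.1623698 ≈ 0.635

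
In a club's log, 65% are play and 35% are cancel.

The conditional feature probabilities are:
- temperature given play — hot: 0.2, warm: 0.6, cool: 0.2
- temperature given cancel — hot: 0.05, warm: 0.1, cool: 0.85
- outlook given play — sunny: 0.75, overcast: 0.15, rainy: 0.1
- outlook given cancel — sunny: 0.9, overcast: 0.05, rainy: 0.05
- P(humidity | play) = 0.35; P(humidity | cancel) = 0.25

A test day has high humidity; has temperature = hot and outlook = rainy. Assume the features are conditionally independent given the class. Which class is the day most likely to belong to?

play: 0.65 × 0.2 × 0.1 × 0.35 = 0.00455
cancel: 0.35 × 0.05 × 0.05 × 0.25 = 0.00021875
Highest score → play.

play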